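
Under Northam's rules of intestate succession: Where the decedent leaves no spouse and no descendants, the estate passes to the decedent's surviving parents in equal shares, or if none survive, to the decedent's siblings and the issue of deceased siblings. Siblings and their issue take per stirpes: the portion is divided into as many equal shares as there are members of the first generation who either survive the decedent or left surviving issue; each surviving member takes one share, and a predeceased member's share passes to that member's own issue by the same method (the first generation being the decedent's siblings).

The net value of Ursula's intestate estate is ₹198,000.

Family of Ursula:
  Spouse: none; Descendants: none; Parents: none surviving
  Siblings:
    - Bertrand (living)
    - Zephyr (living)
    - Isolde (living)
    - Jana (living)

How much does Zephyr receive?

The entire ₹198,000 passes to the siblings and their issue.
That amount (₹198,000) is divided into 4 shares of ₹49,500: Bertrand, Zephyr, Isolde, and Jana each take ₹49,500.

Zephyr receives ₹49,500.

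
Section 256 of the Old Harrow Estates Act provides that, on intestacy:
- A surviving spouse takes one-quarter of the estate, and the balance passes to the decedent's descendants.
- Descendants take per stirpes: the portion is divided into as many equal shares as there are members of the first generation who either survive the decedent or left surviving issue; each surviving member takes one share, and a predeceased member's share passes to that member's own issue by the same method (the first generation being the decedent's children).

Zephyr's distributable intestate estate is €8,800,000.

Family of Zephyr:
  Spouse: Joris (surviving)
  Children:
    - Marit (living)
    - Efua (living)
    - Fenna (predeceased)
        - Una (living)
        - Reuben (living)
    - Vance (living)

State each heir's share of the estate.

Joris: €2,200,000; Marit: €1,650,000; Efua: €1,650,000; Una: €825,000; Reuben: €825,000; Vance: €1,650,000

Joris takes one-quarter of €8,800,000 = €2,200,000. The remaining €6,600,000 passes to the descendants.
The descendants' portion (€6,600,000) is divided into 4 shares of €1,650,000: Marit, Efua, and Vance each take €1,650,000; Fenna's €1,650,000 share passes to Fenna's issue.
Fenna's share (€1,650,000) is divided into 2 shares of €825,000: Una and Reuben each take €825,000.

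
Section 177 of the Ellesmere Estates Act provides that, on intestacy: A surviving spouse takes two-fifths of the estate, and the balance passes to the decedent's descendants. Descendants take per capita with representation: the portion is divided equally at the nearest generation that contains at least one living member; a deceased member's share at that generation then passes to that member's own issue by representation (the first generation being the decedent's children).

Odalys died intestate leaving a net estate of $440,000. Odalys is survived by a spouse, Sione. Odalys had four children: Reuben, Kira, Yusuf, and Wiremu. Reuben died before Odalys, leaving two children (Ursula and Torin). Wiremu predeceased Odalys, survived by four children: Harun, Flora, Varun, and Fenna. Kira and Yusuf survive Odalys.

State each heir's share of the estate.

Sione takes two-fifths of $440,000 = $176,000. The remaining $264,000 passes to the descendants.
The descendants' portion ($264,000) is divided into 4 shares of $66,000: Kira and Yusuf each take $66,000; Reuben's $66,000 share passes to Reuben's issue; Wiremu's $66,000 share passes to Wiremu's issue.
Reuben's share ($66,000) is divided into 2 shares of $33,000: Ursula and Torin each take $33,000.
Wiremu's share ($66,000) is divided into 4 shares of $16,500: Harun, Flora, Varun, and Fenna each take $16,500.

Sione: $176,000; Ursula: $33,000; Torin: $33,000; Kira: $66,000; Yusuf: $66,000; Harun: $16,500; Flora: $16,500; Varun: $16,500; Fenna: $16,500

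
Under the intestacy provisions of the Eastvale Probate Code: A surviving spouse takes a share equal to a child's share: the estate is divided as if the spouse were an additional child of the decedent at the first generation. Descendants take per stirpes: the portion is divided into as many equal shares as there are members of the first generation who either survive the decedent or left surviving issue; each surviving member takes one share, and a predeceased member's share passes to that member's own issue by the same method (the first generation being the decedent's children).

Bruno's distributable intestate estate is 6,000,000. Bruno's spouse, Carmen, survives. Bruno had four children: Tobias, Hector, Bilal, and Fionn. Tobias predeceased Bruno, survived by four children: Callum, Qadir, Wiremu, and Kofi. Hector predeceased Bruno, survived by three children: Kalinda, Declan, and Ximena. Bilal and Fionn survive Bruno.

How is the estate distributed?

The spouse counts as an additional share at the children's level, so there are 5 primary shares of 1,200,000. Carmen takes one such share (1,200,000).
The children's combined portion (4,800,000) is divided into 4 shares of 1,200,000: Bilal and Fionn each take 1,200,000; Tobias's 1,200,000 share passes to Tobias's issue; Hector's 1,200,000 share passes to Hector's issue.
Tobias's share (1,200,000) is divided into 4 shares of 300,000: Callum, Qadir, Wiremu, and Kofi each take 300,000.
Hector's share (1,200,000) is divided into 3 shares of 400,000: Kalinda, Declan, and Ximena each take 400,000.

Carmen: 1,200,000; Callum: 300,000; Qadir: 300,000; Wiremu: 300,000; Kofi: 300,000; Kalinda: 400,000; Declan: 400,000; Ximena: 400,000; Bilal: 1,200,000; Fionn: 1,200,000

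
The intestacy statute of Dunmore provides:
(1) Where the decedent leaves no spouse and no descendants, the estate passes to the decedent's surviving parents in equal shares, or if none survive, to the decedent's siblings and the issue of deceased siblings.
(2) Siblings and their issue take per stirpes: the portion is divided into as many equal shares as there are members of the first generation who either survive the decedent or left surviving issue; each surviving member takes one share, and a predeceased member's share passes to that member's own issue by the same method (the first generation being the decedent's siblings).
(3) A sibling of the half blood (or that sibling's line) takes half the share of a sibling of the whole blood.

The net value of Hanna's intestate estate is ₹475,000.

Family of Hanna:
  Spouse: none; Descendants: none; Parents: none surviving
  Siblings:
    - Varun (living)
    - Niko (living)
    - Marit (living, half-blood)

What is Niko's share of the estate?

Niko receives ₹190,000.

The entire ₹475,000 passes to the siblings and their issue.
Counting each half-blood sibling's line as half a unit, there are 5/2 units in ₹475,000, so one unit is ₹190,000. Whole-blood lines (Varun and Niko) take ₹190,000 each; half-blood lines (Marit) take ₹95,000 each.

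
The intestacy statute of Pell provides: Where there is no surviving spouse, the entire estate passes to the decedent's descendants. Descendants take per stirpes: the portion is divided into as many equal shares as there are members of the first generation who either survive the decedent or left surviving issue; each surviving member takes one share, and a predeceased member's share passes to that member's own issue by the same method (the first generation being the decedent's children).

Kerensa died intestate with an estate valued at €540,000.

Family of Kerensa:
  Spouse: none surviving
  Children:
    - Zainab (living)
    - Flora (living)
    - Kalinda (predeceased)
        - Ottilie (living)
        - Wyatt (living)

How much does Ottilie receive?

The entire €540,000 passes to the descendants.
That amount (€540,000) is divided into 3 shares of €180,000: Zainab and Flora each take €180,000; Kalinda's €180,000 share passes to Kalinda's issue.
Kalinda's share (€180,000) is divided into 2 shares of €90,000: Ottilie and Wyatt each take €90,000.

Ottilie receives €90,000.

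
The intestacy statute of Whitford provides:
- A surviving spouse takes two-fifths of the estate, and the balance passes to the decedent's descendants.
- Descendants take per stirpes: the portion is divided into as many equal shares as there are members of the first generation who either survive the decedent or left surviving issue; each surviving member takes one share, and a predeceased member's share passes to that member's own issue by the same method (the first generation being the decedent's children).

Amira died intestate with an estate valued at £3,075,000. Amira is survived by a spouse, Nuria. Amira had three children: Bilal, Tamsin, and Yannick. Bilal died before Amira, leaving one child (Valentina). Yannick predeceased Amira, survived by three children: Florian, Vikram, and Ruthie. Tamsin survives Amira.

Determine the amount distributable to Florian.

Nuria takes two-fifths of £3,075,000 = £1,230,000. The remaining £1,845,000 passes to the descendants.
The descendants' portion (£1,845,000) is divided into 3 shares of £615,000: Tamsin takes £615,000; Bilal's £615,000 share passes to Bilal's issue; Yannick's £615,000 share passes to Yannick's issue.
Bilal's share (£615,000) passes entirely to Valentina.
Yannick's share (£615,000) is divided into 3 shares of £205,000: Florian, Vikram, and Ruthie each take £205,000.

Florian receives £205,000.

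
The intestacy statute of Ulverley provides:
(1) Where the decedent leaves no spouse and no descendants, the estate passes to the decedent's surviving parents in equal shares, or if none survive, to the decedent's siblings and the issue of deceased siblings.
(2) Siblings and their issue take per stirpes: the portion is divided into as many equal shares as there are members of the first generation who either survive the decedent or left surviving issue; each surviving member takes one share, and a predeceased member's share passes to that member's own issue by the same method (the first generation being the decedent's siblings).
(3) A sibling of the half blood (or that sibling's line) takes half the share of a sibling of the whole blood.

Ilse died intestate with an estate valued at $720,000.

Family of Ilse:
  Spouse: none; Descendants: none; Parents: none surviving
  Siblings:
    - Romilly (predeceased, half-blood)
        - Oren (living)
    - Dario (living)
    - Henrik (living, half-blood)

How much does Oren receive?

The entire $720,000 passes to the siblings and their issue.
Counting each half-blood sibling's line as half a unit, there are 2 units in $720,000, so one unit is $360,000. Whole-blood lines (Dario) take $360,000 each; half-blood lines (Romilly and Henrik) take $180,000 each.
Romilly's share ($180,000) passes entirely to Oren.

Oren receives $180,000.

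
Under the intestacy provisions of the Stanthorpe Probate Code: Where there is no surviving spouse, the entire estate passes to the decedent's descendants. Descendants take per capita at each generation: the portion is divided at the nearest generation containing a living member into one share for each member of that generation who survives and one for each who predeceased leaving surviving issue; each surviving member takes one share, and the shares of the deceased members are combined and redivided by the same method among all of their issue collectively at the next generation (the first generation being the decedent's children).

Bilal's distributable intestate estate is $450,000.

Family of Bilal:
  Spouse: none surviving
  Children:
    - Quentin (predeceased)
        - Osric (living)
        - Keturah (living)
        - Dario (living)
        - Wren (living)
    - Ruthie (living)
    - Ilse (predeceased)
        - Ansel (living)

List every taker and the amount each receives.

The entire $450,000 passes to the descendants.
That amount ($450,000) is divided at the children's generation into 3 shares of $150,000. Ruthie takes $150,000. The 2 shares of the deceased (Quentin and Ilse) are combined into a pool of $300,000.
That pool ($300,000) is divided at the grandchildren's generation equally among Osric, Keturah, Dario, Wren, and Ansel: $60,000 each.

Osric: $60,000; Keturah: $60,000; Dario: $60,000; Wren: $60,000; Ruthie: $150,000; Ansel: $60,000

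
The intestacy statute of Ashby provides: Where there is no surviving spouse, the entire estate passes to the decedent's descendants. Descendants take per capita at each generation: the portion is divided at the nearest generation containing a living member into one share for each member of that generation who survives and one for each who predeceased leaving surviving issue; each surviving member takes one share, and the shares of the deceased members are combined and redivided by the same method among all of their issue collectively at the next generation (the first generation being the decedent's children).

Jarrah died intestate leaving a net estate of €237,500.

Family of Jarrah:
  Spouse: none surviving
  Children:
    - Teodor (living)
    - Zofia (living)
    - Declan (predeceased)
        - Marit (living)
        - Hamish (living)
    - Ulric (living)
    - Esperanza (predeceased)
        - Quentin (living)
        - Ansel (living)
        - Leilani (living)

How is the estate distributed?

The entire €237,500 passes to the descendants.
That amount (€237,500) is divided at the children's generation into 5 shares of €47,500. Teodor, Zofia, and Ulric each take €47,500. The 2 shares of the deceased (Declan and Esperanza) are combined into a pool of €95,000.
That pool (€95,000) is divided at the grandchildren's generation equally among Marit, Hamish, Quentin, Ansel, and Leilani: €19,000 each.

Teodor: €47,500; Zofia: €47,500; Marit: €19,000; Hamish: €19,000; Ulric: €47,500; Quentin: €19,000; Ansel: €19,000; Leilani: €19,000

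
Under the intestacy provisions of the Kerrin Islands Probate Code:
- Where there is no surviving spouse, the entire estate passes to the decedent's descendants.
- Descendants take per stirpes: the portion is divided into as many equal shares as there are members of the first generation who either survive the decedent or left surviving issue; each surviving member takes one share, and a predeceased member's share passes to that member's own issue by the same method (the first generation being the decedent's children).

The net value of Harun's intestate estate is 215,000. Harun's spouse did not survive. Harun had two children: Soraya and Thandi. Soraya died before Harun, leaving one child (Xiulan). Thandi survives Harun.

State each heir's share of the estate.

The entire 215,000 passes to the descendants.
That amount (215,000) is divided into 2 shares of 107,500: Thandi takes 107,500; Soraya's 107,500 share passes to Soraya's issue.
Soraya's share (107,500) passes entirely to Xiulan.

Xiulan: 107,500; Thandi: 107,500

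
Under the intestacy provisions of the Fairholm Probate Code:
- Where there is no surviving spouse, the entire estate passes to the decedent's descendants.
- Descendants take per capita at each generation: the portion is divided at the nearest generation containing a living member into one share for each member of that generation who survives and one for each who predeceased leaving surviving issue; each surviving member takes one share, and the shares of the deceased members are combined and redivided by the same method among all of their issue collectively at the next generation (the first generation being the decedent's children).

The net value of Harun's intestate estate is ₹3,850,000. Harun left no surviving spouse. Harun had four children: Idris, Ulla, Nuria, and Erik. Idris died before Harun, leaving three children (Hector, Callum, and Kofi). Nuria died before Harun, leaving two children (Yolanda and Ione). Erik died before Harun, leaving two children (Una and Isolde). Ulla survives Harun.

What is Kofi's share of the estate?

Kofi receives ₹412,500.

The entire ₹3,850,000 passes to the descendants.
That amount (₹3,850,000) is divided at the children's generation into 4 shares of ₹962,500. Ulla takes ₹962,500. The 3 shares of the deceased (Idris, Nuria, and Erik) are combined into a pool of ₹2,887,500.
That pool (₹2,887,500) is divided at the grandchildren's generation equally among Hector, Callum, Kofi, Yolanda, Ione, Una, and Isolde: ₹412,500 each.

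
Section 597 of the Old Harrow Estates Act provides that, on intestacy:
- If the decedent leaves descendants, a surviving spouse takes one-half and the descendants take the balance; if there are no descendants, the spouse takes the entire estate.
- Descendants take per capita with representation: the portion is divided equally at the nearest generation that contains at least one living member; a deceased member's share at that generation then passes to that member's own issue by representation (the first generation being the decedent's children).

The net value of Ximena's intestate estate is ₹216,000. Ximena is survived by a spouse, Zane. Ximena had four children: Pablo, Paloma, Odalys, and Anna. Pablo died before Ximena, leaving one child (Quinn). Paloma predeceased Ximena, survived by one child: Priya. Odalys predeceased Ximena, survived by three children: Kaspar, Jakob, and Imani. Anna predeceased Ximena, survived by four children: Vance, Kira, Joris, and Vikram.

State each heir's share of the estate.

Zane takes one-half of ₹216,000 = ₹108,000. The remaining ₹108,000 passes to the descendants.
No child survives, so the initial division is made at the grandchildren's generation.
The descendants' portion (₹108,000) is divided into 9 shares of ₹12,000: Quinn, Priya, Kaspar, Jakob, Imani, Vance, Kira, Joris, and Vikram each take ₹12,000.

Zane: ₹108,000; Quinn: ₹12,000; Priya: ₹12,000; Kaspar: ₹12,000; Jakob: ₹12,000; Imani: ₹12,000; Vance: ₹12,000; Kira: ₹12,000; Joris: ₹12,000; Vikram: ₹12,000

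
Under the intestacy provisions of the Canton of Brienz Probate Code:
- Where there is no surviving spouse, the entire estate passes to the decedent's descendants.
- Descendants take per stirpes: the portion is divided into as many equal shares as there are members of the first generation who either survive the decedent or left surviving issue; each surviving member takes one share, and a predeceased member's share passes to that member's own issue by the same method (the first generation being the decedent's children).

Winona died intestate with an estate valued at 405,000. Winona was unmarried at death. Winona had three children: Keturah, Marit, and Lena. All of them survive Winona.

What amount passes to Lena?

Lena receives 135,000.

The entire 405,000 passes to the descendants.
That amount (405,000) is divided into 3 shares of 135,000: Keturah, Marit, and Lena each take 135,000.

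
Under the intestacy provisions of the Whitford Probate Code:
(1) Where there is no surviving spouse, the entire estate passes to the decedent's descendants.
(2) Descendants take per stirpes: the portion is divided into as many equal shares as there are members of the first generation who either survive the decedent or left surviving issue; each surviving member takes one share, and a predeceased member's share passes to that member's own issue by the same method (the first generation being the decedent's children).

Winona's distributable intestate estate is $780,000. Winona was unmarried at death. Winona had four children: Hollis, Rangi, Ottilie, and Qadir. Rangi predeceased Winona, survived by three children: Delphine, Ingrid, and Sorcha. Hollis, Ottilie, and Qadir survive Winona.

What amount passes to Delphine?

Delphine receives $65,000.

The entire $780,000 passes to the descendants.
That amount ($780,000) is divided into 4 shares of $195,000: Hollis, Ottilie, and Qadir each take $195,000; Rangi's $195,000 share passes to Rangi's issue.
Rangi's share ($195,000) is divided into 3 shares of $65,000: Delphine, Ingrid, and Sorcha each take $65,000.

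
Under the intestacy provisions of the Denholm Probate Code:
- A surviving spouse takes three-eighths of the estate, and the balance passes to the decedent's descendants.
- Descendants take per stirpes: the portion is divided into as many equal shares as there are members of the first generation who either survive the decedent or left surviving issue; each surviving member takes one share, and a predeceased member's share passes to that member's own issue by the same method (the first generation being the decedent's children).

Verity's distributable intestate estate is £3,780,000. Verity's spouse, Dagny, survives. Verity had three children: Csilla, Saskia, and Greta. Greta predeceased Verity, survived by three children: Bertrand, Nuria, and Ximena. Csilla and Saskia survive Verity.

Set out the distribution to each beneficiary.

Dagny takes three-eighths of £3,780,000 = £1,417,500. The remaining £2,362,500 passes to the descendants.
The descendants' portion (£2,362,500) is divided into 3 shares of £787,500: Csilla and Saskia each take £787,500; Greta's £787,500 share passes to Greta's issue.
Greta's share (£787,500) is divided into 3 shares of £262,500: Bertrand, Nuria, and Ximena each take £262,500.

Dagny: £1,417,500; Csilla: £787,500; Saskia: £787,500; Bertrand: £262,500; Nuria: £262,500; Ximena: £262,500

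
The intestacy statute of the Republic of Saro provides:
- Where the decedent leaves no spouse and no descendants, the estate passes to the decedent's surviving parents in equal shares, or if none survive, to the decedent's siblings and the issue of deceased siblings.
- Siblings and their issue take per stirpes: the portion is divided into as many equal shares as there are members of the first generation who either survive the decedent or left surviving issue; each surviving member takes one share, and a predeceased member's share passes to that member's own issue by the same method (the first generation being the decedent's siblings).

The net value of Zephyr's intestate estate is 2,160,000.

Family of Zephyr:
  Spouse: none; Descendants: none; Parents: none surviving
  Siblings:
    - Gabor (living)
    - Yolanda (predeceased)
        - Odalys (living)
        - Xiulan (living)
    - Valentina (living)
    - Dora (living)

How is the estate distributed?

Gabor: 540,000; Odalys: 270,000; Xiulan: 270,000; Valentina: 540,000; Dora: 540,000

The entire 2,160,000 passes to the siblings and their issue.
That amount (2,160,000) is divided into 4 shares of 540,000: Gabor, Valentina, and Dora each take 540,000; Yolanda's 540,000 share passes to Yolanda's issue.
Yolanda's share (540,000) is divided into 2 shares of 270,000: Odalys and Xiulan each take 270,000.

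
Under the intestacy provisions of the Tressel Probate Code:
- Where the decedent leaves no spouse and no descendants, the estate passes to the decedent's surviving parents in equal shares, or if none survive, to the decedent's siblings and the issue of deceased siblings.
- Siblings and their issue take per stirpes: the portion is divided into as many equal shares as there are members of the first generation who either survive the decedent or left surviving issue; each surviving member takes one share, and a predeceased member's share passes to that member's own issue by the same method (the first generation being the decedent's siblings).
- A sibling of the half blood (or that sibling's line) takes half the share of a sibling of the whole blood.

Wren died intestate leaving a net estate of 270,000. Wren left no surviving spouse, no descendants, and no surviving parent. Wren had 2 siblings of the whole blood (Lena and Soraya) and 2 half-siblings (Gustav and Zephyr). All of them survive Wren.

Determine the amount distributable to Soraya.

The entire 270,000 passes to the siblings and their issue.
Counting each half-blood sibling's line as half a unit, there are 3 units in 270,000, so one unit is 90,000. Whole-blood lines (Lena and Soraya) take 90,000 each; half-blood lines (Gustav and Zephyr) take 45,000 each.

Soraya receives 90,000.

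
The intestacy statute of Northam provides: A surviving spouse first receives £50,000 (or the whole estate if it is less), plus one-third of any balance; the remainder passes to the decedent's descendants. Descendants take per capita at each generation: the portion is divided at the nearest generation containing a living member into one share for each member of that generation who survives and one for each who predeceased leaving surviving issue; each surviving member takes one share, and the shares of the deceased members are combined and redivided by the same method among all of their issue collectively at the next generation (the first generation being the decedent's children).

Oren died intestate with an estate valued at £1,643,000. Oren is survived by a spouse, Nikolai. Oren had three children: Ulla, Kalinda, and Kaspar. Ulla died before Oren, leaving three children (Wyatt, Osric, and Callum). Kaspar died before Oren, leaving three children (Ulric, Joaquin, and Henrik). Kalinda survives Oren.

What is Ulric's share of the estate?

Nikolai first takes £50,000, leaving a balance of £1,593,000. Nikolai then takes one-third of the balance (£531,000), for a total of £581,000. The remaining £1,062,000 passes to the descendants.
The descendants' portion (£1,062,000) is divided at the children's generation into 3 shares of £354,000. Kalinda takes £354,000. The 2 shares of the deceased (Ulla and Kaspar) are combined into a pool of £708,000.
That pool (£708,000) is divided at the grandchildren's generation equally among Wyatt, Osric, Callum, Ulric, Joaquin, and Henrik: £118,000 each.

Ulric receives £118,000.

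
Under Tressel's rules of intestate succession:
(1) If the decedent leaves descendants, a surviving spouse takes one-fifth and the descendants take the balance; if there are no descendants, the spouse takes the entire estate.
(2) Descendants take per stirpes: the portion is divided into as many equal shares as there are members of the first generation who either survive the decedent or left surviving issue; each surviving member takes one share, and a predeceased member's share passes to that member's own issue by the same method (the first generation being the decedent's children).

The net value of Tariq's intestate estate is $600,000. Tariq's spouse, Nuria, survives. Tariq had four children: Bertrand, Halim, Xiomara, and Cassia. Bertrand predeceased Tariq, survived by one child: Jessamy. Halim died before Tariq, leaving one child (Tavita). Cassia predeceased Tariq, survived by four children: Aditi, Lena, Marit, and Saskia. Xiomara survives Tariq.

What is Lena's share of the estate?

Lena receives $30,000.

Nuria takes one-fifth of $600,000 = $120,000. The remaining $480,000 passes to the descendants.
The descendants' portion ($480,000) is divided into 4 shares of $120,000: Xiomara takes $120,000; Bertrand's $120,000 share passes to Bertrand's issue; Halim's $120,000 share passes to Halim's issue; Cassia's $120,000 share passes to Cassia's issue.
Bertrand's share ($120,000) passes entirely to Jessamy.
Halim's share ($120,000) passes entirely to Tavita.
Cassia's share ($120,000) is divided into 4 shares of $30,000: Aditi, Lena, Marit, and Saskia each take $30,000.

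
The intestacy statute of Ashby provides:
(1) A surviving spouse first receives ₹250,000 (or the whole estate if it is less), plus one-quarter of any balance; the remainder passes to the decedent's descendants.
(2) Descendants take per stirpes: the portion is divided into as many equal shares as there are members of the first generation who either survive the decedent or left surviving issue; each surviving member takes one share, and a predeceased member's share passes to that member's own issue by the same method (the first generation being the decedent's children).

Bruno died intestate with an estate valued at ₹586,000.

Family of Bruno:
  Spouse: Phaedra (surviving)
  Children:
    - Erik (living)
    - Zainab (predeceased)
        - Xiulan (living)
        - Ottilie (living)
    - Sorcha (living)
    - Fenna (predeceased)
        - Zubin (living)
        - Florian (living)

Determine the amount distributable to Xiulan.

Xiulan receives ₹31,500.

Phaedra first takes ₹250,000, leaving a balance of ₹336,000. Phaedra then takes one-quarter of the balance (₹84,000), for a total of ₹334,000. The remaining ₹252,000 passes to the descendants.
The descendants' portion (₹252,000) is divided into 4 shares of ₹63,000: Erik and Sorcha each take ₹63,000; Zainab's ₹63,000 share passes to Zainab's issue; Fenna's ₹63,000 share passes to Fenna's issue.
Zainab's share (₹63,000) is divided into 2 shares of ₹31,500: Xiulan and Ottilie each take ₹31,500.
Fenna's share (₹63,000) is divided into 2 shares of ₹31,500: Zubin and Florian each take ₹31,500.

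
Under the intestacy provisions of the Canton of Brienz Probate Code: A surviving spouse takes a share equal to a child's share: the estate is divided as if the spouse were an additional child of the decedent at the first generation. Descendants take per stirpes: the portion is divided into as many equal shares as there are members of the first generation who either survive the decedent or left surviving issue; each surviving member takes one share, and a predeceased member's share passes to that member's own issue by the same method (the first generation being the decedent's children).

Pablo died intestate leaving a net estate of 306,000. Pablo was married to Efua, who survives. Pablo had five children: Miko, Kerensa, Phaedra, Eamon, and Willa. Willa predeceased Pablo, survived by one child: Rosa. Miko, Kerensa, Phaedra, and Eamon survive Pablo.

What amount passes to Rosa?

The spouse counts as an additional share at the children's level, so there are 6 primary shares of 51,000. Efua takes one such share (51,000).
The children's combined portion (255,000) is divided into 5 shares of 51,000: Miko, Kerensa, Phaedra, and Eamon each take 51,000; Willa's 51,000 share passes to Willa's issue.
Willa's share (51,000) passes entirely to Rosa.

Rosa receives 51,000.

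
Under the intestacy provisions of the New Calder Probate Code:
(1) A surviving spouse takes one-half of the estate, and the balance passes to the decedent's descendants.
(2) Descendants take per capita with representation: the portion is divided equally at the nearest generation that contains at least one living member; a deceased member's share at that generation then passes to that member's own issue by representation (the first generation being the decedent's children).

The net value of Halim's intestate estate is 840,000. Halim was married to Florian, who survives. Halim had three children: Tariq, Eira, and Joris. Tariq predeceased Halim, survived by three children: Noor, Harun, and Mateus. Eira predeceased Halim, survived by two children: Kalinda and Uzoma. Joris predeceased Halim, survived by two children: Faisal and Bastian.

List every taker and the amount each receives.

Florian: 420,000; Noor: 60,000; Harun: 60,000; Mateus: 60,000; Kalinda: 60,000; Uzoma: 60,000; Faisal: 60,000; Bastian: 60,000

Florian takes one-half of 840,000 = 420,000. The remaining 420,000 passes to the descendants.
No child survives, so the initial division is made at the grandchildren's generation.
The descendants' portion (420,000) is divided into 7 shares of 60,000: Noor, Harun, Mateus, Kalinda, Uzoma, Faisal, and Bastian each take 60,000.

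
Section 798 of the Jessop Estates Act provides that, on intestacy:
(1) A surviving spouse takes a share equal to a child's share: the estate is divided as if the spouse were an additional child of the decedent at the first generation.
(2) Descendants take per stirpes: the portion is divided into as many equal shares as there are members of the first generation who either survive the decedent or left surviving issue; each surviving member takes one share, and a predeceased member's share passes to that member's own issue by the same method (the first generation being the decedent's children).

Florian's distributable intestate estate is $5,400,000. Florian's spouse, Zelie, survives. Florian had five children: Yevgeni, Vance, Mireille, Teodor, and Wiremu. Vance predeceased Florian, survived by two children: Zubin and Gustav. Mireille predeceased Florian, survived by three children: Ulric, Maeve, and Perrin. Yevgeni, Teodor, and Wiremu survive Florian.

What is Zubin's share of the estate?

Zubin receives $450,000.

The spouse counts as an additional share at the children's level, so there are 6 primary shares of $900,000. Zelie takes one such share ($900,000).
The children's combined portion ($4,500,000) is divided into 5 shares of $900,000: Yevgeni, Teodor, and Wiremu each take $900,000; Vance's $900,000 share passes to Vance's issue; Mireille's $900,000 share passes to Mireille's issue.
Vance's share ($900,000) is divided into 2 shares of $450,000: Zubin and Gustav each take $450,000.
Mireille's share ($900,000) is divided into 3 shares of $300,000: Ulric, Maeve, and Perrin each take $300,000.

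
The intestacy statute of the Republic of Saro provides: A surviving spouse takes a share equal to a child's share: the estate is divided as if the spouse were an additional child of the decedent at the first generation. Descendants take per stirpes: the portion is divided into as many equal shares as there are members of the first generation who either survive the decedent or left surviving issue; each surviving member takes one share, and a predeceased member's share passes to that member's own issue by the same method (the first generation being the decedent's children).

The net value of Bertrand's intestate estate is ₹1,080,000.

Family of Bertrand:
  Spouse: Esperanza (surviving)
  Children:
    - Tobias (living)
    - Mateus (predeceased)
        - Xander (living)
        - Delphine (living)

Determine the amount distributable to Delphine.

The spouse counts as an additional share at the children's level, so there are 3 primary shares of ₹360,000. Esperanza takes one such share (₹360,000).
The children's combined portion (₹720,000) is divided into 2 shares of ₹360,000: Tobias takes ₹360,000; Mateus's ₹360,000 share passes to Mateus's issue.
Mateus's share (₹360,000) is divided into 2 shares of ₹180,000: Xander and Delphine each take ₹180,000.

Delphine receives ₹180,000.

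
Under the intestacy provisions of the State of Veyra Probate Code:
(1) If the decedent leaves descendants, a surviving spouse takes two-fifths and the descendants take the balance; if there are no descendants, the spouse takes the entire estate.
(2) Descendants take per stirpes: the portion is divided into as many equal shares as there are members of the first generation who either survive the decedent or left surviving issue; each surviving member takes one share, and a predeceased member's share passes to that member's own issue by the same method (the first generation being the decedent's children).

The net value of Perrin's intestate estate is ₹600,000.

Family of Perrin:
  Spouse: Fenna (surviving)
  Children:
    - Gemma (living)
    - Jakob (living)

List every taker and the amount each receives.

Fenna takes two-fifths of ₹600,000 = ₹240,000. The remaining ₹360,000 passes to the descendants.
The descendants' portion (₹360,000) is divided into 2 shares of ₹180,000: Gemma and Jakob each take ₹180,000.

Fenna: ₹240,000; Gemma: ₹180,000; Jakob: ₹180,000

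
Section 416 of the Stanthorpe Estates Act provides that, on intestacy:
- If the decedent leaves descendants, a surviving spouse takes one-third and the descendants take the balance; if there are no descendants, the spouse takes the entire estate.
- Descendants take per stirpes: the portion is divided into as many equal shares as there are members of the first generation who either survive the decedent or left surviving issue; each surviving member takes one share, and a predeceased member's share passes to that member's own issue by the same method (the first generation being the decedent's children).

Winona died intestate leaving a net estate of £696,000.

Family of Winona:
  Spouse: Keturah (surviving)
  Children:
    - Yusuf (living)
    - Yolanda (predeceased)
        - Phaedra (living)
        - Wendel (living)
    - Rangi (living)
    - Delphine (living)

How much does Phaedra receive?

Keturah takes one-third of £696,000 = £232,000. The remaining £464,000 passes to the descendants.
The descendants' portion (£464,000) is divided into 4 shares of £116,000: Yusuf, Rangi, and Delphine each take £116,000; Yolanda's £116,000 share passes to Yolanda's issue.
Yolanda's share (£116,000) is divided into 2 shares of £58,000: Phaedra and Wendel each take £58,000.

Phaedra receives £58,000.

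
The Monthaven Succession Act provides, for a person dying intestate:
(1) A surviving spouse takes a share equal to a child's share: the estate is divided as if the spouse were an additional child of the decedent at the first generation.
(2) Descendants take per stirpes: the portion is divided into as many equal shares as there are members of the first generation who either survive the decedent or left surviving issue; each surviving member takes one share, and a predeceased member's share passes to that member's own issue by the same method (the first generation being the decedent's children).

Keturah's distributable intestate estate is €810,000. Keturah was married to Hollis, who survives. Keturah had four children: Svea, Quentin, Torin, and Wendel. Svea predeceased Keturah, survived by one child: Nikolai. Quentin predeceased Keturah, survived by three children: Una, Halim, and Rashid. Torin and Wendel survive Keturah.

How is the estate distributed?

Hollis: €162,000; Nikolai: €162,000; Una: €54,000; Halim: €54,000; Rashid: €54,000; Torin: €162,000; Wendel: €162,000

The spouse counts as an additional share at the children's level, so there are 5 primary shares of €162,000. Hollis takes one such share (€162,000).
The children's combined portion (€648,000) is divided into 4 shares of €162,000: Torin and Wendel each take €162,000; Svea's €162,000 share passes to Svea's issue; Quentin's €162,000 share passes to Quentin's issue.
Svea's share (€162,000) passes entirely to Nikolai.
Quentin's share (€162,000) is divided into 3 shares of €54,000: Una, Halim, and Rashid each take €54,000.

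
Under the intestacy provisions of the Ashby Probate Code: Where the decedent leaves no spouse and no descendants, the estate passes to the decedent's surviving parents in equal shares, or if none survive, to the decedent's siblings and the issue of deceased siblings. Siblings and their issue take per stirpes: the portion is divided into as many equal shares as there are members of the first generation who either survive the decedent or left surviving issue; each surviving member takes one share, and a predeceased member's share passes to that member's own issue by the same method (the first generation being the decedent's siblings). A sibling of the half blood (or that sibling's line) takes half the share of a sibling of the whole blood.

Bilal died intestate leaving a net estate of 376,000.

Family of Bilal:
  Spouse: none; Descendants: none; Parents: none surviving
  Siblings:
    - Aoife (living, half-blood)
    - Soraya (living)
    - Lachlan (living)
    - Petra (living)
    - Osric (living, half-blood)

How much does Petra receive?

The entire 376,000 passes to the siblings and their issue.
Counting each half-blood sibling's line as half a unit, there are 4 units in 376,000, so one unit is 94,000. Whole-blood lines (Soraya, Lachlan, and Petra) take 94,000 each; half-blood lines (Aoife and Osric) take 47,000 each.

Petra receives 94,000.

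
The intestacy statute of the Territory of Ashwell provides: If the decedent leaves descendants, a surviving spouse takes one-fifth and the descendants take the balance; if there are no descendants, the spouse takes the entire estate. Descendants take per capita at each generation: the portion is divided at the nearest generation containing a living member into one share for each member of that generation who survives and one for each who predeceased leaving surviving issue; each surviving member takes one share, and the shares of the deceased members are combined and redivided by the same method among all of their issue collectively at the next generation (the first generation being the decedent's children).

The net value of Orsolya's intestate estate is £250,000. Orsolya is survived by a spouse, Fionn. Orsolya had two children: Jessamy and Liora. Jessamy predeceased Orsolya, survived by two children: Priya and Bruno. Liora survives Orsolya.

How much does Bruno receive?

Bruno receives £50,000.

Fionn takes one-fifth of £250,000 = £50,000. The remaining £200,000 passes to the descendants.
The descendants' portion (£200,000) is divided at the children's generation into 2 shares of £100,000. Liora takes £100,000. The remaining share for the deceased Jessamy (£100,000) is carried to the next generation.
That pool (£100,000) is divided at the grandchildren's generation equally among Priya and Bruno: £50,000 each.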